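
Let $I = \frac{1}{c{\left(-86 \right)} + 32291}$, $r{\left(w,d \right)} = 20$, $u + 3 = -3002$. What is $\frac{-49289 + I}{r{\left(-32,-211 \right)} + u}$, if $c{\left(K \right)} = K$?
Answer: $\frac{1587352244}{96131925} \approx 16.512$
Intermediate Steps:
$u = -3005$ ($u = -3 - 3002 = -3005$)
$I = \frac{1}{32205}$ ($I = \frac{1}{-86 + 32291} = \frac{1}{32205} \approx 3.1051 \cdot 10^{-5}$)
$\frac{-49289 + I}{r{\left(-32,-211 \right)} + u} = \frac{-49289 + \frac{1}{32205}}{20 - 3005} = - \frac{1587352244}{32205 \left(-2985\right)} = \left(- \frac{1587352244}{32205}\right) \left(- \frac{1}{2985}\right) = \frac{1587352244}{96131925}$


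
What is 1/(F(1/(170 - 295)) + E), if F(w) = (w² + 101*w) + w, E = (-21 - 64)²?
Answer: 15625/112877876 ≈ 0.00013842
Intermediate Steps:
E = 7225 (E = (-85)² = 7225)
F(w) = w² + 102*w
1/(F(1/(170 - 295)) + E) = 1/((102 + 1/(170 - 295))/(170 - 295) + 7225) = 1/((102 + 1/(-125))/(-125) + 7225) = 1/(-(102 - 1/125)/125 + 7225) = 1/(-1/125*12749/125 + 7225) = 1/(-12749/15625 + 7225) = 1/(112877876/15625) = 15625/112877876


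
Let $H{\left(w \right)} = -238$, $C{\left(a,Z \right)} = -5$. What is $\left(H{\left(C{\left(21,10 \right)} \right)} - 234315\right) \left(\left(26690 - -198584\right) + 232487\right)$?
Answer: $-107369215833$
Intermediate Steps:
$\left(H{\left(C{\left(21,10 \right)} \right)} - 234315\right) \left(\left(26690 - -198584\right) + 232487\right) = \left(-238 - 234315\right) \left(\left(26690 - -198584\right) + 232487\right) = - 234553 \left(\left(26690 + 198584\right) + 232487\right) = - 234553 \left(225274 + 232487\right) = \left(-234553\right) 457761 = -107369215833$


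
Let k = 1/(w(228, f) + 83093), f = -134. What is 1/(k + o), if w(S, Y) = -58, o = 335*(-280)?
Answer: -83035/7788682999 ≈ -1.0661e-5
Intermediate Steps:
o = -93800
k = 1/83035 (k = 1/(-58 + 83093) = 1/83035 ≈ 1.2043e-5)
1/(k + o) = 1/(1/83035 - 93800) = 1/(-7788682999/83035) = -83035/7788682999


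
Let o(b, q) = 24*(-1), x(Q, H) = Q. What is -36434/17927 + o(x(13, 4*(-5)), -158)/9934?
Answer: -181182802/89043409 ≈ -2.0348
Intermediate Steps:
o(b, q) = -24
-36434/17927 + o(x(13, 4*(-5)), -158)/9934 = -36434/17927 - 24/9934 = -36434*1/17927 - 24*1/9934 = -36434/17927 - 12/4967 = -181182802/89043409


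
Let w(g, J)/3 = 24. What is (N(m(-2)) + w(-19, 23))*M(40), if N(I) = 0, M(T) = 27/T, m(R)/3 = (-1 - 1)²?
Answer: 243/5 ≈ 48.600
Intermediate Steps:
w(g, J) = 72 (w(g, J) = 3*24 = 72)
m(R) = 12 (m(R) = 3*(-1 - 1)² = 3*(-2)² = 3*4 = 12)
(N(m(-2)) + w(-19, 23))*M(40) = (0 + 72)*(27/40) = 72*(27*(1/40)) = 72*(27/40) = 243/5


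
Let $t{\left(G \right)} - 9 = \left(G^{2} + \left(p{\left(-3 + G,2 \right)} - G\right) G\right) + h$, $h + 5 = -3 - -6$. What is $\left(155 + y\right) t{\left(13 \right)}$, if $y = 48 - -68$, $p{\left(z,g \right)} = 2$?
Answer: $8943$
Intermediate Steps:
$h = -2$ ($h = -5 - -3 = -5 + \left(-3 + 6\right) = -5 + 3 = -2$)
$t{\left(G \right)} = 7 + G^{2} + G \left(2 - G\right)$ ($t{\left(G \right)} = 9 - \left(2 - G^{2} - \left(2 - G\right) G\right) = 9 - \left(2 - G^{2} - G \left(2 - G\right)\right) = 9 + \left(-2 + G^{2} + G \left(2 - G\right)\right) = 7 + G^{2} + G \left(2 - G\right)$)
$y = 116$ ($y = 48 + 68 = 116$)
$\left(155 + y\right) t{\left(13 \right)} = \left(155 + 116\right) \left(7 + 2 \cdot 13\right) = 271 \left(7 + 26\right) = 271 \cdot 33 = 8943$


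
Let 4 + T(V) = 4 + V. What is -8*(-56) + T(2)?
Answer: 450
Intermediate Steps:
T(V) = V (T(V) = -4 + (4 + V) = V)
-8*(-56) + T(2) = -8*(-56) + 2 = 448 + 2 = 450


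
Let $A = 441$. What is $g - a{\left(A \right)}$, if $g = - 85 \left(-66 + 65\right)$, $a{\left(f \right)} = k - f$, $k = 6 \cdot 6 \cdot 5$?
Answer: $346$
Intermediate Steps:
$k = 180$ ($k = 36 \cdot 5 = 180$)
$a{\left(f \right)} = 180 - f$
$g = 85$ ($g = \left(-85\right) \left(-1\right) = 85$)
$g - a{\left(A \right)} = 85 - \left(180 - 441\right) = 85 - -261 = 85 + 261 = 346$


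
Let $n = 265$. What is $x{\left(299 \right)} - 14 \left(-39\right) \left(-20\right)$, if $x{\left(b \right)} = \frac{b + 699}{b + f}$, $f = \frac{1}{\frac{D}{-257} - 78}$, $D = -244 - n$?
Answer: $- \frac{31883781797}{2920653} \approx -10917.0$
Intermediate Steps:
$D = -509$ ($D = -244 - 265 = -509$)
$f = - \frac{257}{19537}$ ($f = \frac{1}{- \frac{509}{-257} - 78} = \frac{1}{\left(-509\right) \left(- \frac{1}{257}\right) - 78} = \frac{1}{\frac{509}{257} - 78} = \frac{1}{- \frac{19537}{257}} = - \frac{257}{19537} \approx -0.013155$)
$x{\left(b \right)} = \frac{699 + b}{- \frac{257}{19537} + b}$ ($x{\left(b \right)} = \frac{b + 699}{b - \frac{257}{19537}} = \frac{699 + b}{- \frac{257}{19537} + b}$)
$x{\left(299 \right)} - 14 \left(-39\right) \left(-20\right) = \frac{19537 \left(699 + 299\right)}{-257 + 19537 \cdot 299} - 14 \left(-39\right) \left(-20\right) = 19537 \frac{1}{-257 + 5841563} \cdot 998 - \left(-546\right) \left(-20\right) = 19537 \cdot \frac{1}{5841306} \cdot 998 - 10920 = \frac{9748963}{2920653} - 10920 = - \frac{31883781797}{2920653}$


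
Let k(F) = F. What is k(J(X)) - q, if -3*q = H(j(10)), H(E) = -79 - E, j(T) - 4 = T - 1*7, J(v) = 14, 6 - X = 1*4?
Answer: -44/3 ≈ -14.667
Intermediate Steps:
X = 2 (X = 6 - 4 = 2)
j(T) = -3 + T (j(T) = 4 + (T - 1*7) = 4 + (T - 7) = 4 + (-7 + T) = -3 + T)
q = 86/3 (q = -(-79 - (-3 + 10))/3 = -(-79 - 1*7)/3 = -(-79 - 7)/3 = -⅓*(-86) = 86/3 ≈ 28.667)
k(J(X)) - q = 14 - 1*86/3 = 14 - 86/3 = -44/3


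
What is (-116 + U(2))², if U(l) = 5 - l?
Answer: 12769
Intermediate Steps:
(-116 + U(2))² = (-116 + (5 - 1*2))² = (-116 + (5 - 2))² = (-116 + 3)² = (-113)² = 12769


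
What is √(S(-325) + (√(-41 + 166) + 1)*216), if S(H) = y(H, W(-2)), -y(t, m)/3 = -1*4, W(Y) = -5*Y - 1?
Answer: 2*√(57 + 270*√5) ≈ 51.410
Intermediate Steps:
W(Y) = -1 - 5*Y
y(t, m) = 12 (y(t, m) = -(-3)*4 = -3*(-4) = 12)
S(H) = 12
√(S(-325) + (√(-41 + 166) + 1)*216) = √(12 + (√(-41 + 166) + 1)*216) = √(12 + (√125 + 1)*216) = √(12 + (5*√5 + 1)*216) = √(12 + (1 + 5*√5)*216) = √(12 + (216 + 1080*√5)) = √(228 + 1080*√5)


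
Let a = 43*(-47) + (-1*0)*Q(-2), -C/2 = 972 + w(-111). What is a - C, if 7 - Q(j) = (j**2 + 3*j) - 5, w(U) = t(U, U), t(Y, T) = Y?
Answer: -299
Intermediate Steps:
w(U) = U
Q(j) = 12 - j**2 - 3*j (Q(j) = 7 - ((j**2 + 3*j) - 5) = 7 - (-5 + j**2 + 3*j) = 7 + (5 - j**2 - 3*j) = 12 - j**2 - 3*j)
C = -1722 (C = -2*(972 - 111) = -2*861 = -1722)
a = -2021 (a = 43*(-47) + (-1*0)*(12 - 1*(-2)**2 - 3*(-2)) = -2021 + 0*(12 - 1*4 + 6) = -2021 + 0*(12 - 4 + 6) = -2021 + 0*14 = -2021 + 0 = -2021)
a - C = -2021 - 1*(-1722) = -2021 + 1722 = -299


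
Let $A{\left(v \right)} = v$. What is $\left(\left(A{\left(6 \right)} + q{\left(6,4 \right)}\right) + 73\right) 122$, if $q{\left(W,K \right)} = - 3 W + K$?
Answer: $7930$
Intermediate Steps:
$q{\left(W,K \right)} = K - 3 W$
$\left(\left(A{\left(6 \right)} + q{\left(6,4 \right)}\right) + 73\right) 122 = \left(\left(6 + \left(4 - 18\right)\right) + 73\right) 122 = \left(\left(6 - 14\right) + 73\right) 122 = \left(-8 + 73\right) 122 = 65 \cdot 122 = 7930$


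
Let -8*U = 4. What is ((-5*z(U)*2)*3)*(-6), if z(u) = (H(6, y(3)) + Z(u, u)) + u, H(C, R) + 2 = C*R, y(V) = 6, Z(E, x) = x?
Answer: 5940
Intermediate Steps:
U = -½ (U = -⅛*4 = -½ ≈ -0.50000)
H(C, R) = -2 + C*R
z(u) = 34 + 2*u (z(u) = ((-2 + 6*6) + u) + u = ((-2 + 36) + u) + u = (34 + u) + u = 34 + 2*u)
((-5*z(U)*2)*3)*(-6) = ((-5*(34 + 2*(-½))*2)*3)*(-6) = ((-5*(34 - 1)*2)*3)*(-6) = ((-5*33*2)*3)*(-6) = (-165*2*3)*(-6) = -330*3*(-6) = -990*(-6) = 5940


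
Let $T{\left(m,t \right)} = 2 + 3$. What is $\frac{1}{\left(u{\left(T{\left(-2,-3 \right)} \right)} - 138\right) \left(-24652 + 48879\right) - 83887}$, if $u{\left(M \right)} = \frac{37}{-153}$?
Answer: $- \frac{153}{525259988} \approx -2.9128 \cdot 10^{-7}$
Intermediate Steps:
$T{\left(m,t \right)} = 5$
$u{\left(M \right)} = - \frac{37}{153}$ ($u{\left(M \right)} = 37 \left(- \frac{1}{153}\right) = - \frac{37}{153}$)
$\frac{1}{\left(u{\left(T{\left(-2,-3 \right)} \right)} - 138\right) \left(-24652 + 48879\right) - 83887} = \frac{1}{\left(- \frac{37}{153} - 138\right) \left(-24652 + 48879\right) - 83887} = \frac{1}{\left(- \frac{21151}{153}\right) 24227 - 83887} = \frac{1}{- \frac{512425277}{153} - 83887} = \frac{1}{- \frac{525259988}{153}} = - \frac{153}{525259988}$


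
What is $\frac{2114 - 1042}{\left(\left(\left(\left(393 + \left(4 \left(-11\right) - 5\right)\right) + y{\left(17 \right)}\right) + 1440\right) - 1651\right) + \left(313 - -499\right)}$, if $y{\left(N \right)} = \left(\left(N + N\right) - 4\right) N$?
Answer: $\frac{1072}{1455} \approx 0.73677$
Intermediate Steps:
$y{\left(N \right)} = N \left(-4 + 2 N\right)$ ($y{\left(N \right)} = \left(2 N - 4\right) N = \left(-4 + 2 N\right) N = N \left(-4 + 2 N\right)$)
$\frac{2114 - 1042}{\left(\left(\left(\left(393 + \left(4 \left(-11\right) - 5\right)\right) + y{\left(17 \right)}\right) + 1440\right) - 1651\right) + \left(313 - -499\right)} = \frac{2114 - 1042}{\left(\left(\left(\left(393 + \left(4 \left(-11\right) - 5\right)\right) + 2 \cdot 17 \left(-2 + 17\right)\right) + 1440\right) - 1651\right) + \left(313 - -499\right)} = \frac{1072}{\left(\left(\left(\left(393 - 49\right) + 2 \cdot 17 \cdot 15\right) + 1440\right) - 1651\right) + \left(313 + 499\right)} = \frac{1072}{\left(\left(\left(\left(393 - 49\right) + 510\right) + 1440\right) - 1651\right) + 812} = \frac{1072}{\left(\left(\left(344 + 510\right) + 1440\right) - 1651\right) + 812} = \frac{1072}{\left(\left(854 + 1440\right) - 1651\right) + 812} = \frac{1072}{\left(2294 - 1651\right) + 812} = \frac{1072}{643 + 812} = \frac{1072}{1455}$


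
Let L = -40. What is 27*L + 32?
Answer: -1048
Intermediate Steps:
27*L + 32 = 27*(-40) + 32 = -1080 + 32 = -1048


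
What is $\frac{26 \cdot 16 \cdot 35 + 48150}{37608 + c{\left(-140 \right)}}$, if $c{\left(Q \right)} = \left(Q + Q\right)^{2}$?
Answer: $\frac{31355}{58004} \approx 0.54057$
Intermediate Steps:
$c{\left(Q \right)} = 4 Q^{2}$ ($c{\left(Q \right)} = \left(2 Q\right)^{2} = 4 Q^{2}$)
$\frac{26 \cdot 16 \cdot 35 + 48150}{37608 + c{\left(-140 \right)}} = \frac{26 \cdot 16 \cdot 35 + 48150}{37608 + 4 \left(-140\right)^{2}} = \frac{416 \cdot 35 + 48150}{37608 + 4 \cdot 19600} = \frac{14560 + 48150}{37608 + 78400} = \frac{62710}{116008} = 62710 \cdot \frac{1}{116008} = \frac{31355}{58004}$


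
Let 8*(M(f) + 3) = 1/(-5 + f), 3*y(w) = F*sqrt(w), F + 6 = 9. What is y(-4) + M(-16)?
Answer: -505/168 + 2*I ≈ -3.006 + 2.0*I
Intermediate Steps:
F = 3 (F = -6 + 9 = 3)
y(w) = sqrt(w) (y(w) = (3*sqrt(w))/3 = sqrt(w))
M(f) = -3 + 1/(8*(-5 + f))
y(-4) + M(-16) = sqrt(-4) + (121 - 24*(-16))/(8*(-5 - 16)) = 2*I + (1/8)*(121 + 384)/(-21) = 2*I + (1/8)*(-1/21)*505 = 2*I - 505/168 = -505/168 + 2*I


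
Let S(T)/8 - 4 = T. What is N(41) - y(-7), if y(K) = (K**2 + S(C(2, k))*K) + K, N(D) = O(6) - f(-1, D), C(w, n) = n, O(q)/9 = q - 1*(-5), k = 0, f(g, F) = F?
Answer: 240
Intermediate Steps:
O(q) = 45 + 9*q (O(q) = 9*(q - 1*(-5)) = 9*(q + 5) = 9*(5 + q) = 45 + 9*q)
S(T) = 32 + 8*T
N(D) = 99 - D (N(D) = (45 + 9*6) - D = (45 + 54) - D = 99 - D)
y(K) = K**2 + 33*K (y(K) = (K**2 + (32 + 8*0)*K) + K = (K**2 + (32 + 0)*K) + K = (K**2 + 32*K) + K = K**2 + 33*K)
N(41) - y(-7) = (99 - 1*41) - (-7)*(33 - 7) = (99 - 41) - (-7)*26 = 58 - 1*(-182) = 58 + 182 = 240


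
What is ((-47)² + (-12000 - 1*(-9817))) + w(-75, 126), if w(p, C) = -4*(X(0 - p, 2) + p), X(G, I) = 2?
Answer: 318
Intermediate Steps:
w(p, C) = -8 - 4*p (w(p, C) = -4*(2 + p) = -8 - 4*p)
((-47)² + (-12000 - 1*(-9817))) + w(-75, 126) = ((-47)² + (-12000 - 1*(-9817))) + (-8 - 4*(-75)) = (2209 + (-12000 + 9817)) + (-8 + 300) = (2209 - 2183) + 292 = 26 + 292 = 318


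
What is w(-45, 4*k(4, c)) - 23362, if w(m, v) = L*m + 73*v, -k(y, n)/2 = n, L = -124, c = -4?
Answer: -15446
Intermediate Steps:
k(y, n) = -2*n
w(m, v) = -124*m + 73*v
w(-45, 4*k(4, c)) - 23362 = (-124*(-45) + 73*(4*(-2*(-4)))) - 23362 = (5580 + 73*(4*8)) - 23362 = (5580 + 73*32) - 23362 = (5580 + 2336) - 23362 = 7916 - 23362 = -15446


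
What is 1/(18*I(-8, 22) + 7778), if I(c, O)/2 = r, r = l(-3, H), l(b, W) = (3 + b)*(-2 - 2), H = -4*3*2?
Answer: 1/7778 ≈ 0.00012857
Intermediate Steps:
H = -24 (H = -12*2 = -24)
l(b, W) = -12 - 4*b (l(b, W) = (3 + b)*(-4) = -12 - 4*b)
r = 0 (r = -12 - 4*(-3) = -12 + 12 = 0)
I(c, O) = 0 (I(c, O) = 2*0 = 0)
1/(18*I(-8, 22) + 7778) = 1/(18*0 + 7778) = 1/(0 + 7778) = 1/7778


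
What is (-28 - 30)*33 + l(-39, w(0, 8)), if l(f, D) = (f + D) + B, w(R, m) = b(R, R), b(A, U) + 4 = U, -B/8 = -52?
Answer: -1541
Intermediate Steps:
B = 416 (B = -8*(-52) = 416)
b(A, U) = -4 + U
w(R, m) = -4 + R
l(f, D) = 416 + D + f (l(f, D) = (f + D) + 416 = (D + f) + 416 = 416 + D + f)
(-28 - 30)*33 + l(-39, w(0, 8)) = (-28 - 30)*33 + (416 + (-4 + 0) - 39) = -58*33 + (416 - 4 - 39) = -1914 + 373 = -1541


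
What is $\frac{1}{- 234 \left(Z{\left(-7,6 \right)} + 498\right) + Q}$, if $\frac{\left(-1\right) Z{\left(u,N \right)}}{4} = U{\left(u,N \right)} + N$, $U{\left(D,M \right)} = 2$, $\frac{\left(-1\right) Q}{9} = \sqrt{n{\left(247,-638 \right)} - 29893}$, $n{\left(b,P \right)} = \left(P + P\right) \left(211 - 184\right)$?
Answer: $\frac{i}{9 \left(\sqrt{64345} - 12116 i\right)} \approx -9.1666 \cdot 10^{-6} + 1.9191 \cdot 10^{-7} i$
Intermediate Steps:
$n{\left(b,P \right)} = 54 P$ ($n{\left(b,P \right)} = 2 P 27 = 54 P$)
$Q = - 9 i \sqrt{64345}$ ($Q = - 9 \sqrt{54 \left(-638\right) - 29893} = - 9 \sqrt{-34452 - 29893} = - 9 \sqrt{-64345} = - 9 i \sqrt{64345} \approx - 2283.0 i$)
$Z{\left(u,N \right)} = -8 - 4 N$ ($Z{\left(u,N \right)} = - 4 \left(2 + N\right) = -8 - 4 N$)
$\frac{1}{- 234 \left(Z{\left(-7,6 \right)} + 498\right) + Q} = \frac{1}{- 234 \left(\left(-8 - 24\right) + 498\right) - 9 i \sqrt{64345}} = \frac{1}{- 234 \left(-32 + 498\right) - 9 i \sqrt{64345}} = \frac{1}{\left(-234\right) 466 - 9 i \sqrt{64345}} = \frac{1}{-109044 - 9 i \sqrt{64345}}$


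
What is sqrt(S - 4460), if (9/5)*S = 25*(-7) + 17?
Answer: I*sqrt(40930)/3 ≈ 67.437*I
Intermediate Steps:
S = -790/9 (S = 5*(25*(-7) + 17)/9 = 5*(-175 + 17)/9 = (5/9)*(-158) = -790/9 ≈ -87.778)
sqrt(S - 4460) = sqrt(-790/9 - 4460) = sqrt(-40930/9) = I*sqrt(40930)/3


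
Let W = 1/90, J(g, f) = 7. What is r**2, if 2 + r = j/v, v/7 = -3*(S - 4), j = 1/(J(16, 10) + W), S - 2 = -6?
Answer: 1247573041/312158224 ≈ 3.9966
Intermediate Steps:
S = -4 (S = 2 - 6 = -4)
W = 1/90 ≈ 0.011111
j = 90/631 (j = 1/(7 + 1/90) = 1/(631/90) = 90/631 ≈ 0.14263)
v = 168 (v = 7*(-3*(-4 - 4)) = 7*(-3*(-8)) = 7*24 = 168)
r = -35321/17668 (r = -2 + (90/631)/168 = -2 + (90/631)*(1/168) = -2 + 15/17668 = -35321/17668 ≈ -1.9992)
r**2 = (-35321/17668)**2 = 1247573041/312158224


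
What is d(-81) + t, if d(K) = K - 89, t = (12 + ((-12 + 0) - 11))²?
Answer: -49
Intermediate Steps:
t = 121 (t = (12 + (-12 - 11))² = (12 - 23)² = (-11)² = 121)
d(K) = -89 + K
d(-81) + t = (-89 - 81) + 121 = -170 + 121 = -49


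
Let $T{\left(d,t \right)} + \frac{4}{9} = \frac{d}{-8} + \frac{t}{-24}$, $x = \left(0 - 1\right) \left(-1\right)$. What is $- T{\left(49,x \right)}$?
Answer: $\frac{119}{18} \approx 6.6111$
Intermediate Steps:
$x = 1$ ($x = \left(-1\right) \left(-1\right) = 1$)
$T{\left(d,t \right)} = - \frac{4}{9} - \frac{d}{8} - \frac{t}{24}$ ($T{\left(d,t \right)} = - \frac{4}{9} + \left(\frac{d}{-8} + \frac{t}{-24}\right) = - \frac{4}{9} + \left(d \left(- \frac{1}{8}\right) + t \left(- \frac{1}{24}\right)\right) = - \frac{4}{9} - \left(\frac{d}{8} + \frac{t}{24}\right) = - \frac{4}{9} - \frac{d}{8} - \frac{t}{24}$)
$- T{\left(49,x \right)} = - (- \frac{4}{9} - \frac{49}{8} - \frac{1}{24}) = \left(-1\right) \left(- \frac{119}{18}\right) = \frac{119}{18}$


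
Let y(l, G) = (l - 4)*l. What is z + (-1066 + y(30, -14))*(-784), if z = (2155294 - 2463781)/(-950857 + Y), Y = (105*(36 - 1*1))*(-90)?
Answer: 287367356455/1281607 ≈ 2.2422e+5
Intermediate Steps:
y(l, G) = l*(-4 + l) (y(l, G) = (-4 + l)*l = l*(-4 + l))
Y = -330750 (Y = (105*(36 - 1))*(-90) = (105*35)*(-90) = 3675*(-90) = -330750)
z = 308487/1281607 (z = (2155294 - 2463781)/(-950857 - 330750) = -308487/(-1281607) = -308487*(-1/1281607) = 308487/1281607 ≈ 0.24070)
z + (-1066 + y(30, -14))*(-784) = 308487/1281607 + (-1066 + 30*(-4 + 30))*(-784) = 308487/1281607 + (-1066 + 30*26)*(-784) = 308487/1281607 + (-1066 + 780)*(-784) = 308487/1281607 - 286*(-784) = 308487/1281607 + 224224 = 287367356455/1281607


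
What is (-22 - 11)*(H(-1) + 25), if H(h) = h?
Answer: -792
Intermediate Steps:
(-22 - 11)*(H(-1) + 25) = (-22 - 11)*(-1 + 25) = -33*24 = -792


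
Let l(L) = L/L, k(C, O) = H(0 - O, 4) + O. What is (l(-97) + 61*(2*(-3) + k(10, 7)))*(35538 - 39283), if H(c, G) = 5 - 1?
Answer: -1145970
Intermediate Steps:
H(c, G) = 4
k(C, O) = 4 + O
l(L) = 1
(l(-97) + 61*(2*(-3) + k(10, 7)))*(35538 - 39283) = (1 + 61*(2*(-3) + (4 + 7)))*(35538 - 39283) = (1 + 61*(-6 + 11))*(-3745) = (1 + 61*5)*(-3745) = (1 + 305)*(-3745) = 306*(-3745) = -1145970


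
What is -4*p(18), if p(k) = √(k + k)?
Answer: -24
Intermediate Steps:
p(k) = √2*√k (p(k) = √(2*k) = √2*√k)
-4*p(18) = -4*√2*√18 = -4*√2*3*√2 = -4*6 = -24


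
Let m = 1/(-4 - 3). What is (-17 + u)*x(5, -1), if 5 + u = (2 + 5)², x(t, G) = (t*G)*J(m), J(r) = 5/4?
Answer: -675/4 ≈ -168.75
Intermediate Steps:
m = -⅐ (m = 1/(-7) = -⅐ ≈ -0.14286)
J(r) = 5/4 (J(r) = 5*(¼) = 5/4)
x(t, G) = 5*G*t/4 (x(t, G) = (t*G)*(5/4) = (G*t)*(5/4) = 5*G*t/4)
u = 44 (u = -5 + (2 + 5)² = -5 + 7² = -5 + 49 = 44)
(-17 + u)*x(5, -1) = (-17 + 44)*((5/4)*(-1)*5) = 27*(-25/4) = -675/4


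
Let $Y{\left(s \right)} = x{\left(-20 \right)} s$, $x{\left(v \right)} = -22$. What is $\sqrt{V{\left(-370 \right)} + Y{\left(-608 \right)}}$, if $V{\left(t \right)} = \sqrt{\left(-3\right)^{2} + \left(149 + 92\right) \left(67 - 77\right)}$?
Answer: $\sqrt{13376 + 49 i} \approx 115.65 + 0.2118 i$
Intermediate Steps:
$V{\left(t \right)} = 49 i$ ($V{\left(t \right)} = \sqrt{9 + 241 \left(-10\right)} = \sqrt{9 - 2410} = \sqrt{-2401} = 49 i$)
$Y{\left(s \right)} = - 22 s$
$\sqrt{V{\left(-370 \right)} + Y{\left(-608 \right)}} = \sqrt{49 i - -13376} = \sqrt{49 i + 13376} = \sqrt{13376 + 49 i}$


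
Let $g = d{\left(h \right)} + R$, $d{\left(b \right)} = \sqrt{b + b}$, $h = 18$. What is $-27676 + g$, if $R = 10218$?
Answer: $-17452$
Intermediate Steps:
$d{\left(b \right)} = \sqrt{2} \sqrt{b}$ ($d{\left(b \right)} = \sqrt{2 b} = \sqrt{2} \sqrt{b}$)
$g = 10224$ ($g = \sqrt{2} \sqrt{18} + 10218 = \sqrt{2} \cdot 3 \sqrt{2} + 10218 = 6 + 10218 = 10224$)
$-27676 + g = -27676 + 10224 = -17452$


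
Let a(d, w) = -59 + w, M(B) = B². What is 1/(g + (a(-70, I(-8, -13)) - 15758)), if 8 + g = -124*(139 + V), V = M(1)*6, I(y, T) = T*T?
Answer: -1/33636 ≈ -2.9730e-5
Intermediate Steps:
I(y, T) = T²
V = 6 (V = 1²*6 = 1*6 = 6)
g = -17988 (g = -8 - 124*(139 + 6) = -8 - 124*145 = -8 - 17980 = -17988)
1/(g + (a(-70, I(-8, -13)) - 15758)) = 1/(-17988 + ((-59 + (-13)²) - 15758)) = 1/(-17988 + ((-59 + 169) - 15758)) = 1/(-17988 + (110 - 15758)) = 1/(-17988 - 15648) = 1/(-33636) = -1/33636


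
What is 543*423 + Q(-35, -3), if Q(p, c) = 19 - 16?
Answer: 229692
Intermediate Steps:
Q(p, c) = 3
543*423 + Q(-35, -3) = 543*423 + 3 = 229689 + 3 = 229692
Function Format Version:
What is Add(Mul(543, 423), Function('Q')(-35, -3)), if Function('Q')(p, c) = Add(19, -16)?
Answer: 229692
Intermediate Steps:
Function('Q')(p, c) = 3
Add(Mul(543, 423), Function('Q')(-35, -3)) = Add(Mul(543, 423), 3) = Add(229689, 3) = 229692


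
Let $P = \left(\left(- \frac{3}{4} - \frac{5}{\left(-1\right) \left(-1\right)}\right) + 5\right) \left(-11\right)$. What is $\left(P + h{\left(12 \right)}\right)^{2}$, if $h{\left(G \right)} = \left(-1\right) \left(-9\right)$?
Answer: $\frac{4761}{16} \approx 297.56$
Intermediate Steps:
$h{\left(G \right)} = 9$
$P = \frac{33}{4}$ ($P = \left(\left(\left(-3\right) \frac{1}{4} - \frac{5}{1}\right) + 5\right) \left(-11\right) = \left(\left(- \frac{3}{4} - 5\right) + 5\right) \left(-11\right) = \left(- \frac{23}{4} + 5\right) \left(-11\right) = \left(- \frac{3}{4}\right) \left(-11\right) = \frac{33}{4} \approx 8.25$)
$\left(P + h{\left(12 \right)}\right)^{2} = \left(\frac{33}{4} + 9\right)^{2} = \left(\frac{69}{4}\right)^{2} = \frac{4761}{16}$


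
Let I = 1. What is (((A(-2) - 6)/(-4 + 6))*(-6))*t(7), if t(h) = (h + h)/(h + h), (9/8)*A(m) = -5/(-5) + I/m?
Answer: 50/3 ≈ 16.667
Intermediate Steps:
A(m) = 8/9 + 8/(9*m) (A(m) = 8*(-5/(-5) + 1/m)/9 = 8*(-5*(-⅕) + 1/m)/9 = 8*(1 + 1/m)/9 = 8/9 + 8/(9*m))
t(h) = 1 (t(h) = (2*h)/((2*h)) = (2*h)*(1/(2*h)) = 1)
(((A(-2) - 6)/(-4 + 6))*(-6))*t(7) = ((((8/9)*(1 - 2)/(-2) - 6)/(-4 + 6))*(-6))*1 = ((((8/9)*(-½)*(-1) - 6)/2)*(-6))*1 = (((4/9 - 6)*(½))*(-6))*1 = (-50/9*½*(-6))*1 = -25/9*(-6)*1 = (50/3)*1 = 50/3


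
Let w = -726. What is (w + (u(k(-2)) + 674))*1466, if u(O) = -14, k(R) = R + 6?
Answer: -96756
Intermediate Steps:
k(R) = 6 + R
(w + (u(k(-2)) + 674))*1466 = (-726 + (-14 + 674))*1466 = (-726 + 660)*1466 = -66*1466 = -96756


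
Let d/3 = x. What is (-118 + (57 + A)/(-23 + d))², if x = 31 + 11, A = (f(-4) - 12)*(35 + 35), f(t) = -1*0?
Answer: 167365969/10609 ≈ 15776.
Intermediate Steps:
f(t) = 0
A = -840 (A = (0 - 12)*(35 + 35) = -12*70 = -840)
x = 42
d = 126 (d = 3*42 = 126)
(-118 + (57 + A)/(-23 + d))² = (-118 + (57 - 840)/(-23 + 126))² = (-118 - 783/103)² = (-12937/103)² = 167365969/10609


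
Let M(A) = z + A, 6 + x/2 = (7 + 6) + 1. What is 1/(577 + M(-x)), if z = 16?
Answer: 1/577 ≈ 0.0017331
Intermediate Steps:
x = 16 (x = -12 + 2*((7 + 6) + 1) = -12 + 2*(13 + 1) = -12 + 2*14 = -12 + 28 = 16)
M(A) = 16 + A
1/(577 + M(-x)) = 1/(577 + (16 - 1*16)) = 1/(577 + (16 - 16)) = 1/(577 + 0) = 1/577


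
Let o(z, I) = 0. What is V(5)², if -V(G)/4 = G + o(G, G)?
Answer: 400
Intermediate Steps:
V(G) = -4*G (V(G) = -4*(G + 0) = -4*G)
V(5)² = (-4*5)² = (-20)² = 400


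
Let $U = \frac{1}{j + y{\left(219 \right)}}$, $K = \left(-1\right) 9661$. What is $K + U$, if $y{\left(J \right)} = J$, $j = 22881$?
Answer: $- \frac{223169099}{23100} \approx -9661.0$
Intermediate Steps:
$K = -9661$
$U = \frac{1}{23100}$ ($U = \frac{1}{22881 + 219} = \frac{1}{23100} \approx 4.329 \cdot 10^{-5}$)
$K + U = -9661 + \frac{1}{23100} = - \frac{223169099}{23100}$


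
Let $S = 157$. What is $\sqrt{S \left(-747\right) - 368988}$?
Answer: $19 i \sqrt{1347} \approx 697.33 i$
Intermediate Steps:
$\sqrt{S \left(-747\right) - 368988} = \sqrt{157 \left(-747\right) - 368988} = \sqrt{-117279 - 368988} = \sqrt{-486267} = 19 i \sqrt{1347}$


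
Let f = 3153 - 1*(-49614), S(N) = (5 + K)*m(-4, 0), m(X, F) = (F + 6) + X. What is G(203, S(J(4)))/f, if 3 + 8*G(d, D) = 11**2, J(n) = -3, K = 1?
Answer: 59/211068 ≈ 0.00027953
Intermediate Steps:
m(X, F) = 6 + F + X (m(X, F) = (6 + F) + X = 6 + F + X)
S(N) = 12 (S(N) = (5 + 1)*(6 + 0 - 4) = 6*2 = 12)
G(d, D) = 59/4 (G(d, D) = -3/8 + (1/8)*11**2 = -3/8 + (1/8)*121 = -3/8 + 121/8 = 59/4)
f = 52767 (f = 3153 + 49614 = 52767)
G(203, S(J(4)))/f = (59/4)/52767 = (59/4)*(1/52767) = 59/211068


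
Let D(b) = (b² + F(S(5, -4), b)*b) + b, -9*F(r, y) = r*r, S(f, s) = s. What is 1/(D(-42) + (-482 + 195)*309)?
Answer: -3/260659 ≈ -1.1509e-5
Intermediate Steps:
F(r, y) = -r²/9 (F(r, y) = -r*r/9 = -r²/9)
D(b) = b² - 7*b/9 (D(b) = (b² + (-⅑*(-4)²)*b) + b = (b² + (-⅑*16)*b) + b = (b² - 16*b/9) + b = b² - 7*b/9)
1/(D(-42) + (-482 + 195)*309) = 1/((⅑)*(-42)*(-7 + 9*(-42)) + (-482 + 195)*309) = 1/((⅑)*(-42)*(-7 - 378) - 287*309) = 1/((⅑)*(-42)*(-385) - 88683) = 1/(5390/3 - 88683) = 1/(-260659/3) = -3/260659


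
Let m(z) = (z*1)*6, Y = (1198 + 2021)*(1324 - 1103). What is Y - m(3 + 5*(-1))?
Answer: 711411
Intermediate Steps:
Y = 711399 (Y = 3219*221 = 711399)
m(z) = 6*z (m(z) = z*6 = 6*z)
Y - m(3 + 5*(-1)) = 711399 - 6*(3 + 5*(-1)) = 711399 - 6*(3 - 5) = 711399 - 6*(-2) = 711399 - 1*(-12) = 711399 + 12 = 711411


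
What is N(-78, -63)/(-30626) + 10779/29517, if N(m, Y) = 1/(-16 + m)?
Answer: 10343696331/28324946116 ≈ 0.36518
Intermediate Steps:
N(-78, -63)/(-30626) + 10779/29517 = 1/(-16 - 78*(-30626)) + 10779/29517 = -1/30626/(-94) + 10779*(1/29517) = -1/94*(-1/30626) + 3593/9839 = 1/2878844 + 3593/9839 = 10343696331/28324946116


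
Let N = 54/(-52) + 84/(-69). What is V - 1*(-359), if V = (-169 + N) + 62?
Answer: 149347/598 ≈ 249.74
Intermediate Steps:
N = -1349/598 (N = 54*(-1/52) + 84*(-1/69) = -27/26 - 28/23 = -1349/598 ≈ -2.2559)
V = -65335/598 (V = (-169 - 1349/598) + 62 = -102411/598 + 62 = -65335/598 ≈ -109.26)
V - 1*(-359) = -65335/598 - 1*(-359) = -65335/598 + 359 = 149347/598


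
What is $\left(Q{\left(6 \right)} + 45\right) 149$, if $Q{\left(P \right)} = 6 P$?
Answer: $12069$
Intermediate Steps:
$\left(Q{\left(6 \right)} + 45\right) 149 = \left(6 \cdot 6 + 45\right) 149 = \left(36 + 45\right) 149 = 81 \cdot 149 = 12069$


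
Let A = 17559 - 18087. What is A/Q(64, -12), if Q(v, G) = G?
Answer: 44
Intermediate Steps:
A = -528
A/Q(64, -12) = -528/(-12) = -528*(-1/12) = 44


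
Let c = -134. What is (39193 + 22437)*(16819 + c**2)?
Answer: 2143183250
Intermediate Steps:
(39193 + 22437)*(16819 + c**2) = (39193 + 22437)*(16819 + (-134)**2) = 61630*(16819 + 17956) = 61630*34775 = 2143183250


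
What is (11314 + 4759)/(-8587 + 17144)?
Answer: 16073/8557 ≈ 1.8783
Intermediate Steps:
(11314 + 4759)/(-8587 + 17144) = 16073/8557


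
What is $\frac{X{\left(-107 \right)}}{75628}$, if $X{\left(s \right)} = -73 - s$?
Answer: $\frac{17}{37814} \approx 0.00044957$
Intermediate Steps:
$\frac{X{\left(-107 \right)}}{75628} = \frac{-73 - -107}{75628} = \left(-73 + 107\right) \frac{1}{75628} = 34 \cdot \frac{1}{75628} = \frac{17}{37814}$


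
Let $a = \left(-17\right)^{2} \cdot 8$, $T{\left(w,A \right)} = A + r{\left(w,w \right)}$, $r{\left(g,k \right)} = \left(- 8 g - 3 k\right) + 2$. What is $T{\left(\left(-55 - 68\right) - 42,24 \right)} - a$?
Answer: $-471$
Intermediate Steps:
$r{\left(g,k \right)} = 2 - 8 g - 3 k$
$T{\left(w,A \right)} = 2 + A - 11 w$ ($T{\left(w,A \right)} = A - \left(-2 + 11 w\right) = 2 + A - 11 w$)
$a = 2312$ ($a = 289 \cdot 8 = 2312$)
$T{\left(\left(-55 - 68\right) - 42,24 \right)} - a = \left(2 + 24 - 11 \left(\left(-55 - 68\right) - 42\right)\right) - 2312 = \left(2 + 24 - 11 \left(-123 - 42\right)\right) - 2312 = \left(2 + 24 - -1815\right) - 2312 = \left(2 + 24 + 1815\right) - 2312 = 1841 - 2312 = -471$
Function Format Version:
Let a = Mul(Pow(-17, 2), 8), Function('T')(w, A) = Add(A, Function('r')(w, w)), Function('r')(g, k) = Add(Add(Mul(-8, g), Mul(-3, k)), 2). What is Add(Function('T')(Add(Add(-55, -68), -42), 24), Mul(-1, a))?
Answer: -471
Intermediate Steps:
Function('r')(g, k) = Add(2, Mul(-8, g), Mul(-3, k))
Function('T')(w, A) = Add(2, A, Mul(-11, w)) (Function('T')(w, A) = Add(A, Add(2, Mul(-8, w), Mul(-3, w))) = Add(A, Add(2, Mul(-11, w))) = Add(2, A, Mul(-11, w)))
a = 2312 (a = Mul(289, 8) = 2312)
Add(Function('T')(Add(Add(-55, -68), -42), 24), Mul(-1, a)) = Add(Add(2, 24, Mul(-11, Add(Add(-55, -68), -42))), Mul(-1, 2312)) = Add(Add(2, 24, Mul(-11, Add(-123, -42))), -2312) = Add(Add(2, 24, Mul(-11, -165)), -2312) = Add(Add(2, 24, 1815), -2312) = Add(1841, -2312) = -471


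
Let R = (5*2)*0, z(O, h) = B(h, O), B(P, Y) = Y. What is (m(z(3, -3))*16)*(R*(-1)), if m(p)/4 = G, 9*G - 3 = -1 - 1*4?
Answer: 0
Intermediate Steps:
z(O, h) = O
R = 0 (R = 10*0 = 0)
G = -2/9 (G = 1/3 + (-1 - 1*4)/9 = 1/3 + (-1 - 4)/9 = 1/3 + (1/9)*(-5) = 1/3 - 5/9 = -2/9 ≈ -0.22222)
m(p) = -8/9 (m(p) = 4*(-2/9) = -8/9)
(m(z(3, -3))*16)*(R*(-1)) = (-8/9*16)*(0*(-1)) = -128/9*0 = 0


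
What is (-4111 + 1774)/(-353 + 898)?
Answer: -2337/545 ≈ -4.2881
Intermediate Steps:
(-4111 + 1774)/(-353 + 898) = -2337/545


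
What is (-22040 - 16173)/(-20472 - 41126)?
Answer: 38213/61598 ≈ 0.62036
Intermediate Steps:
(-22040 - 16173)/(-20472 - 41126) = -38213/(-61598) = -38213*(-1/61598) = 38213/61598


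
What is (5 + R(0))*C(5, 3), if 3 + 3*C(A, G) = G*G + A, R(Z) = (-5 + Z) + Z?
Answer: 0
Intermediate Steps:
R(Z) = -5 + 2*Z
C(A, G) = -1 + A/3 + G²/3 (C(A, G) = -1 + (G*G + A)/3 = -1 + (G² + A)/3 = -1 + (A + G²)/3 = -1 + (A/3 + G²/3) = -1 + A/3 + G²/3)
(5 + R(0))*C(5, 3) = (5 + (-5 + 2*0))*(-1 + (⅓)*5 + (⅓)*3²) = (5 + (-5 + 0))*(-1 + 5/3 + (⅓)*9) = (5 - 5)*(-1 + 5/3 + 3) = 0*(11/3) = 0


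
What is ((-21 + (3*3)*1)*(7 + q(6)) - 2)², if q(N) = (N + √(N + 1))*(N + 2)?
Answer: 502756 + 127104*√7 ≈ 8.3904e+5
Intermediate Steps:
q(N) = (2 + N)*(N + √(1 + N)) (q(N) = (N + √(1 + N))*(2 + N) = (2 + N)*(N + √(1 + N)))
((-21 + (3*3)*1)*(7 + q(6)) - 2)² = ((-21 + (3*3)*1)*(7 + (6² + 2*6 + 2*√(1 + 6) + 6*√(1 + 6))) - 2)² = ((-21 + 9*1)*(7 + (36 + 12 + 2*√7 + 6*√7)) - 2)² = ((-21 + 9)*(7 + (48 + 8*√7)) - 2)² = (-12*(55 + 8*√7) - 2)² = ((-660 - 96*√7) - 2)² = (-662 - 96*√7)²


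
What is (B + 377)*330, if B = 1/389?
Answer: 48395820/389 ≈ 1.2441e+5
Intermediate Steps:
B = 1/389 ≈ 0.0025707
(B + 377)*330 = (1/389 + 377)*330 = (146654/389)*330 = 48395820/389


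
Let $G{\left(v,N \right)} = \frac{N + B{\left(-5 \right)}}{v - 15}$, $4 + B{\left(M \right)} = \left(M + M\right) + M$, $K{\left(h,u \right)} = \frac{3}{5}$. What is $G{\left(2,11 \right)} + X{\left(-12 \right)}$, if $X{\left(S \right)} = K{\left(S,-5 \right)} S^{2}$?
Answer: $\frac{5656}{65} \approx 87.015$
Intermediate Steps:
$K{\left(h,u \right)} = \frac{3}{5}$ ($K{\left(h,u \right)} = 3 \cdot \frac{1}{5} = \frac{3}{5}$)
$B{\left(M \right)} = -4 + 3 M$ ($B{\left(M \right)} = -4 + \left(\left(M + M\right) + M\right) = -4 + \left(2 M + M\right) = -4 + 3 M$)
$G{\left(v,N \right)} = \frac{-19 + N}{-15 + v}$ ($G{\left(v,N \right)} = \frac{N + \left(-4 + 3 \left(-5\right)\right)}{v - 15} = \frac{N - 19}{-15 + v} = \frac{-19 + N}{-15 + v}$)
$X{\left(S \right)} = \frac{3 S^{2}}{5}$
$G{\left(2,11 \right)} + X{\left(-12 \right)} = \frac{-19 + 11}{-15 + 2} + \frac{3 \left(-12\right)^{2}}{5} = \frac{1}{-13} \left(-8\right) + \frac{3}{5} \cdot 144 = \left(- \frac{1}{13}\right) \left(-8\right) + \frac{432}{5} = \frac{8}{13} + \frac{432}{5} = \frac{5656}{65}$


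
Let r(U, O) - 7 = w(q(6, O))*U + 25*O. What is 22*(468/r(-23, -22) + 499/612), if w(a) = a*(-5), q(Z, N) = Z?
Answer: 1319153/14994 ≈ 87.979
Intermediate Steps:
w(a) = -5*a
r(U, O) = 7 - 30*U + 25*O (r(U, O) = 7 + ((-5*6)*U + 25*O) = 7 + (-30*U + 25*O) = 7 - 30*U + 25*O)
22*(468/r(-23, -22) + 499/612) = 22*(468/(7 - 30*(-23) + 25*(-22)) + 499/612) = 22*(468/(7 + 690 - 550) + 499*(1/612)) = 22*(468/147 + 499/612) = 22*(468*(1/147) + 499/612) = 22*(156/49 + 499/612) = 22*(119923/29988) = 1319153/14994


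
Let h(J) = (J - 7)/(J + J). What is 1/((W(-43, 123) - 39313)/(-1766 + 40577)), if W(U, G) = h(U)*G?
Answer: -1668873/1687384 ≈ -0.98903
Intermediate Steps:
h(J) = (-7 + J)/(2*J) (h(J) = (-7 + J)/((2*J)) = (-7 + J)*(1/(2*J)) = (-7 + J)/(2*J))
W(U, G) = G*(-7 + U)/(2*U) (W(U, G) = ((-7 + U)/(2*U))*G = G*(-7 + U)/(2*U))
1/((W(-43, 123) - 39313)/(-1766 + 40577)) = 1/(((1/2)*123*(-7 - 43)/(-43) - 39313)/(-1766 + 40577)) = 1/(((1/2)*123*(-1/43)*(-50) - 39313)/38811) = 1/((3075/43 - 39313)*(1/38811)) = 1/(-1687384/43*1/38811) = 1/(-1687384/1668873) = -1668873/1687384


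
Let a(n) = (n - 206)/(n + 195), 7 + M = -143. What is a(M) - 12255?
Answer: -551831/45 ≈ -12263.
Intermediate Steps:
M = -150 (M = -7 - 143 = -150)
a(n) = (-206 + n)/(195 + n)
a(M) - 12255 = (-206 - 150)/(195 - 150) - 12255 = -356/45 - 12255 = -551831/45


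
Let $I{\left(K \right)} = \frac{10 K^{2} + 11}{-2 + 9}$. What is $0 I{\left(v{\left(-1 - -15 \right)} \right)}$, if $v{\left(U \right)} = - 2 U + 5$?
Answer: $0$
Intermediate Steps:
$v{\left(U \right)} = 5 - 2 U$
$I{\left(K \right)} = \frac{11}{7} + \frac{10 K^{2}}{7}$ ($I{\left(K \right)} = \frac{11 + 10 K^{2}}{7} = \left(11 + 10 K^{2}\right) \frac{1}{7} = \frac{11}{7} + \frac{10 K^{2}}{7}$)
$0 I{\left(v{\left(-1 - -15 \right)} \right)} = 0 \left(\frac{11}{7} + \frac{10 \left(5 - 2 \left(-1 - -15\right)\right)^{2}}{7}\right) = 0 \left(\frac{11}{7} + \frac{10 \left(5 - 2 \left(-1 + 15\right)\right)^{2}}{7}\right) = 0 \left(\frac{11}{7} + \frac{10 \left(5 - 28\right)^{2}}{7}\right) = 0 \left(\frac{11}{7} + \frac{10 \left(-23\right)^{2}}{7}\right) = 0 \left(\frac{11}{7} + \frac{10}{7} \cdot 529\right) = 0 \left(\frac{11}{7} + \frac{5290}{7}\right) = 0 \cdot \frac{5301}{7} = 0$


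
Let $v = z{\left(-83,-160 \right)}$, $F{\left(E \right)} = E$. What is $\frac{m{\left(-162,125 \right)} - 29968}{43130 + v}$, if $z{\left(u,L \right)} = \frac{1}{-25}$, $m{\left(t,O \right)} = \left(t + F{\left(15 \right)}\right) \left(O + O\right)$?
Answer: $- \frac{1667950}{1078249} \approx -1.5469$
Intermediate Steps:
$m{\left(t,O \right)} = 2 O \left(15 + t\right)$ ($m{\left(t,O \right)} = \left(t + 15\right) \left(O + O\right) = \left(15 + t\right) 2 O = 2 O \left(15 + t\right)$)
$z{\left(u,L \right)} = - \frac{1}{25}$
$v = - \frac{1}{25} \approx -0.04$
$\frac{m{\left(-162,125 \right)} - 29968}{43130 + v} = \frac{2 \cdot 125 \left(15 - 162\right) - 29968}{43130 - \frac{1}{25}} = \frac{2 \cdot 125 \left(-147\right) - 29968}{\frac{1078249}{25}} = \left(-36750 - 29968\right) \frac{25}{1078249} = \left(-66718\right) \frac{25}{1078249} = - \frac{1667950}{1078249}$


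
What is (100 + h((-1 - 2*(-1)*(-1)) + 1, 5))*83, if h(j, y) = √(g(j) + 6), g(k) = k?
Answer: 8466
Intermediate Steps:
h(j, y) = √(6 + j) (h(j, y) = √(j + 6) = √(6 + j))
(100 + h((-1 - 2*(-1)*(-1)) + 1, 5))*83 = (100 + √(6 + ((-1 - 2*(-1)*(-1)) + 1)))*83 = (100 + √(6 + ((-1 + 2*(-1)) + 1)))*83 = (100 + √(6 + ((-1 - 2) + 1)))*83 = (100 + √(6 + (-3 + 1)))*83 = (100 + √(6 - 2))*83 = (100 + √4)*83 = (100 + 2)*83 = 102*83 = 8466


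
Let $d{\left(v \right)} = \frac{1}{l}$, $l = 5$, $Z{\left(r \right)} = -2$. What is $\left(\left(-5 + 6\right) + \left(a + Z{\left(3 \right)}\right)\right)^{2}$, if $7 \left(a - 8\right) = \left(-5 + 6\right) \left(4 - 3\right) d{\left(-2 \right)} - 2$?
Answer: $\frac{55696}{1225} \approx 45.466$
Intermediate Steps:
$d{\left(v \right)} = \frac{1}{5}$
$a = \frac{271}{35}$ ($a = 8 + \frac{\left(-5 + 6\right) \left(4 - 3\right) \frac{1}{5} - 2}{7} = 8 + \frac{1 \cdot 1 \cdot \frac{1}{5} - 2}{7} = 8 + \frac{1 \cdot \frac{1}{5} - 2}{7} = 8 + \frac{\frac{1}{5} - 2}{7} = 8 + \frac{1}{7} \left(- \frac{9}{5}\right) = 8 - \frac{9}{35} = \frac{271}{35} \approx 7.7429$)
$\left(\left(-5 + 6\right) + \left(a + Z{\left(3 \right)}\right)\right)^{2} = \left(\left(-5 + 6\right) + \left(\frac{271}{35} - 2\right)\right)^{2} = \left(1 + \frac{201}{35}\right)^{2} = \left(\frac{236}{35}\right)^{2} = \frac{55696}{1225}$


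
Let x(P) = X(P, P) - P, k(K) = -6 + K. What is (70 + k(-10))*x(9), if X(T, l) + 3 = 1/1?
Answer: -594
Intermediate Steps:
X(T, l) = -2 (X(T, l) = -3 + 1/1 = -3 + 1 = -2)
x(P) = -2 - P
(70 + k(-10))*x(9) = (70 + (-6 - 10))*(-2 - 1*9) = (70 - 16)*(-2 - 9) = 54*(-11) = -594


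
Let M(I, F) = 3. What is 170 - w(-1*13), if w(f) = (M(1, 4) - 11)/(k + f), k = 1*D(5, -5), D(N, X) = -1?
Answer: 1186/7 ≈ 169.43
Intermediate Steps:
k = -1 (k = 1*(-1) = -1)
w(f) = -8/(-1 + f) (w(f) = (3 - 11)/(-1 + f) = -8/(-1 + f))
170 - w(-1*13) = 170 - (-8)/(-1 - 1*13) = 170 - (-8)/(-1 - 13) = 170 - (-8)/(-14) = 170 - (-8)*(-1)/14 = 170 - 1*4/7 = 170 - 4/7 = 1186/7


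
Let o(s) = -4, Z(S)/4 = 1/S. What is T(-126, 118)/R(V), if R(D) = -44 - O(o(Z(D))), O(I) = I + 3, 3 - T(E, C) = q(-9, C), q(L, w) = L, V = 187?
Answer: -12/43 ≈ -0.27907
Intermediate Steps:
Z(S) = 4/S (Z(S) = 4*(1/S) = 4/S)
T(E, C) = 12 (T(E, C) = 3 - 1*(-9) = 3 + 9 = 12)
O(I) = 3 + I
R(D) = -43 (R(D) = -44 - (3 - 4) = -44 - 1*(-1) = -44 + 1 = -43)
T(-126, 118)/R(V) = 12/(-43) = 12*(-1/43) = -12/43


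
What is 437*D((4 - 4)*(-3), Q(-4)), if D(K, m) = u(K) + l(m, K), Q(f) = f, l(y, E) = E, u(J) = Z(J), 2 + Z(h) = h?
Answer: -874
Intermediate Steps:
Z(h) = -2 + h
u(J) = -2 + J
D(K, m) = -2 + 2*K (D(K, m) = (-2 + K) + K = -2 + 2*K)
437*D((4 - 4)*(-3), Q(-4)) = 437*(-2 + 2*((4 - 4)*(-3))) = 437*(-2 + 2*(0*(-3))) = 437*(-2 + 2*0) = 437*(-2 + 0) = 437*(-2) = -874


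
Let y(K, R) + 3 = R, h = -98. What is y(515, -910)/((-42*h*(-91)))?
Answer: 913/374556 ≈ 0.0024376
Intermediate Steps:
y(K, R) = -3 + R
y(515, -910)/((-42*h*(-91))) = (-3 - 910)/((-42*(-98)*(-91))) = -913/(4116*(-91)) = -913/(-374556) = -913*(-1/374556) = 913/374556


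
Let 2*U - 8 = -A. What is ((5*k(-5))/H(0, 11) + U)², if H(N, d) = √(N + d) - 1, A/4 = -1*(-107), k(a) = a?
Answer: 45225 + 2125*√11/2 ≈ 48749.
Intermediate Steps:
A = 428 (A = 4*(-1*(-107)) = 4*107 = 428)
H(N, d) = -1 + √(N + d)
U = -210 (U = 4 + (-1*428)/2 = 4 + (½)*(-428) = 4 - 214 = -210)
((5*k(-5))/H(0, 11) + U)² = ((5*(-5))/(-1 + √(0 + 11)) - 210)² = (-25/(-1 + √11) - 210)² = (-210 - 25/(-1 + √11))²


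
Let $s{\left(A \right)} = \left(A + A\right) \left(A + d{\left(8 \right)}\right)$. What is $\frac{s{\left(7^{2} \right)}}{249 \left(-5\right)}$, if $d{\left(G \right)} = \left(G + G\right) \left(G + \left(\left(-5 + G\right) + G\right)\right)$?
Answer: $- \frac{34594}{1245} \approx -27.786$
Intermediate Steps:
$d{\left(G \right)} = 2 G \left(-5 + 3 G\right)$ ($d{\left(G \right)} = 2 G \left(G + \left(-5 + 2 G\right)\right) = 2 G \left(-5 + 3 G\right)$)
$s{\left(A \right)} = 2 A \left(304 + A\right)$ ($s{\left(A \right)} = \left(A + A\right) \left(A + 2 \cdot 8 \left(-5 + 3 \cdot 8\right)\right) = 2 A \left(A + 2 \cdot 8 \left(-5 + 24\right)\right) = 2 A \left(A + 2 \cdot 8 \cdot 19\right) = 2 A \left(A + 304\right) = 2 A \left(304 + A\right)$)
$\frac{s{\left(7^{2} \right)}}{249 \left(-5\right)} = \frac{2 \cdot 7^{2} \left(304 + 7^{2}\right)}{249 \left(-5\right)} = \frac{2 \cdot 49 \left(304 + 49\right)}{-1245} = 2 \cdot 49 \cdot 353 \left(- \frac{1}{1245}\right) = 34594 \left(- \frac{1}{1245}\right) = - \frac{34594}{1245}$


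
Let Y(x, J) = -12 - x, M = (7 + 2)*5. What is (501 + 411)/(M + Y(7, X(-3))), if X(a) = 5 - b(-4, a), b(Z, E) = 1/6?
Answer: 456/13 ≈ 35.077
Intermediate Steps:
b(Z, E) = ⅙
X(a) = 29/6 (X(a) = 5 - 1*⅙ = 5 - ⅙ = 29/6)
M = 45 (M = 9*5 = 45)
(501 + 411)/(M + Y(7, X(-3))) = (501 + 411)/(45 + (-12 - 1*7)) = 912/(45 + (-12 - 7)) = 912/(45 - 19) = 912/26 = 912*(1/26) = 456/13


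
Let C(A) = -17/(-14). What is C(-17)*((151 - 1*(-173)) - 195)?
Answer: 2193/14 ≈ 156.64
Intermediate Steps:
C(A) = 17/14 (C(A) = -17*(-1/14) = 17/14)
C(-17)*((151 - 1*(-173)) - 195) = 17*((151 - 1*(-173)) - 195)/14 = 17*((151 + 173) - 195)/14 = 17*(324 - 195)/14 = (17/14)*129 = 2193/14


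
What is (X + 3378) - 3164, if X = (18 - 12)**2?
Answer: 250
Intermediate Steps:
X = 36 (X = 6**2 = 36)
(X + 3378) - 3164 = (36 + 3378) - 3164 = 3414 - 3164 = 250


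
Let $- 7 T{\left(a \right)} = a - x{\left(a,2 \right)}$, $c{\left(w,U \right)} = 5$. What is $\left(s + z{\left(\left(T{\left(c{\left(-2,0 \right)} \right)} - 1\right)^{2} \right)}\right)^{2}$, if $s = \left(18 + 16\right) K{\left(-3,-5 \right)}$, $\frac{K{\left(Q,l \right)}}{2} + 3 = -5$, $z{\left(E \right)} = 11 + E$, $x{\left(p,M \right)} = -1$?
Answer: $\frac{673298704}{2401} \approx 2.8042 \cdot 10^{5}$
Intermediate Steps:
$T{\left(a \right)} = - \frac{1}{7} - \frac{a}{7}$ ($T{\left(a \right)} = - \frac{a - -1}{7} = - \frac{a + 1}{7} = - \frac{1 + a}{7} = - \frac{1}{7} - \frac{a}{7}$)
$K{\left(Q,l \right)} = -16$ ($K{\left(Q,l \right)} = -6 + 2 \left(-5\right) = -6 - 10 = -16$)
$s = -544$ ($s = \left(18 + 16\right) \left(-16\right) = 34 \left(-16\right) = -544$)
$\left(s + z{\left(\left(T{\left(c{\left(-2,0 \right)} \right)} - 1\right)^{2} \right)}\right)^{2} = \left(-544 + \left(11 + \left(\left(- \frac{1}{7} - \frac{5}{7}\right) - 1\right)^{2}\right)\right)^{2} = \left(-544 + \left(11 + \left(- \frac{6}{7} - 1\right)^{2}\right)\right)^{2} = \left(-544 + \left(11 + \left(- \frac{13}{7}\right)^{2}\right)\right)^{2} = \left(-544 + \left(11 + \frac{169}{49}\right)\right)^{2} = \left(-544 + \frac{708}{49}\right)^{2} = \left(- \frac{25948}{49}\right)^{2} = \frac{673298704}{2401}$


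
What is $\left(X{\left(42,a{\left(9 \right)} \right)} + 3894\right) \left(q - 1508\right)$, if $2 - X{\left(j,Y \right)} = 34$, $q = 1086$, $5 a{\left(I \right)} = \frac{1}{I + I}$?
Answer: $-1629764$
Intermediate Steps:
$a{\left(I \right)} = \frac{1}{10 I}$ ($a{\left(I \right)} = \frac{1}{5 \left(I + I\right)} = \frac{1}{5 \cdot 2 I} = \frac{\frac{1}{2} \frac{1}{I}}{5} = \frac{1}{10 I}$)
$X{\left(j,Y \right)} = -32$ ($X{\left(j,Y \right)} = 2 - 34 = -32$)
$\left(X{\left(42,a{\left(9 \right)} \right)} + 3894\right) \left(q - 1508\right) = \left(-32 + 3894\right) \left(1086 - 1508\right) = 3862 \left(-422\right) = -1629764$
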